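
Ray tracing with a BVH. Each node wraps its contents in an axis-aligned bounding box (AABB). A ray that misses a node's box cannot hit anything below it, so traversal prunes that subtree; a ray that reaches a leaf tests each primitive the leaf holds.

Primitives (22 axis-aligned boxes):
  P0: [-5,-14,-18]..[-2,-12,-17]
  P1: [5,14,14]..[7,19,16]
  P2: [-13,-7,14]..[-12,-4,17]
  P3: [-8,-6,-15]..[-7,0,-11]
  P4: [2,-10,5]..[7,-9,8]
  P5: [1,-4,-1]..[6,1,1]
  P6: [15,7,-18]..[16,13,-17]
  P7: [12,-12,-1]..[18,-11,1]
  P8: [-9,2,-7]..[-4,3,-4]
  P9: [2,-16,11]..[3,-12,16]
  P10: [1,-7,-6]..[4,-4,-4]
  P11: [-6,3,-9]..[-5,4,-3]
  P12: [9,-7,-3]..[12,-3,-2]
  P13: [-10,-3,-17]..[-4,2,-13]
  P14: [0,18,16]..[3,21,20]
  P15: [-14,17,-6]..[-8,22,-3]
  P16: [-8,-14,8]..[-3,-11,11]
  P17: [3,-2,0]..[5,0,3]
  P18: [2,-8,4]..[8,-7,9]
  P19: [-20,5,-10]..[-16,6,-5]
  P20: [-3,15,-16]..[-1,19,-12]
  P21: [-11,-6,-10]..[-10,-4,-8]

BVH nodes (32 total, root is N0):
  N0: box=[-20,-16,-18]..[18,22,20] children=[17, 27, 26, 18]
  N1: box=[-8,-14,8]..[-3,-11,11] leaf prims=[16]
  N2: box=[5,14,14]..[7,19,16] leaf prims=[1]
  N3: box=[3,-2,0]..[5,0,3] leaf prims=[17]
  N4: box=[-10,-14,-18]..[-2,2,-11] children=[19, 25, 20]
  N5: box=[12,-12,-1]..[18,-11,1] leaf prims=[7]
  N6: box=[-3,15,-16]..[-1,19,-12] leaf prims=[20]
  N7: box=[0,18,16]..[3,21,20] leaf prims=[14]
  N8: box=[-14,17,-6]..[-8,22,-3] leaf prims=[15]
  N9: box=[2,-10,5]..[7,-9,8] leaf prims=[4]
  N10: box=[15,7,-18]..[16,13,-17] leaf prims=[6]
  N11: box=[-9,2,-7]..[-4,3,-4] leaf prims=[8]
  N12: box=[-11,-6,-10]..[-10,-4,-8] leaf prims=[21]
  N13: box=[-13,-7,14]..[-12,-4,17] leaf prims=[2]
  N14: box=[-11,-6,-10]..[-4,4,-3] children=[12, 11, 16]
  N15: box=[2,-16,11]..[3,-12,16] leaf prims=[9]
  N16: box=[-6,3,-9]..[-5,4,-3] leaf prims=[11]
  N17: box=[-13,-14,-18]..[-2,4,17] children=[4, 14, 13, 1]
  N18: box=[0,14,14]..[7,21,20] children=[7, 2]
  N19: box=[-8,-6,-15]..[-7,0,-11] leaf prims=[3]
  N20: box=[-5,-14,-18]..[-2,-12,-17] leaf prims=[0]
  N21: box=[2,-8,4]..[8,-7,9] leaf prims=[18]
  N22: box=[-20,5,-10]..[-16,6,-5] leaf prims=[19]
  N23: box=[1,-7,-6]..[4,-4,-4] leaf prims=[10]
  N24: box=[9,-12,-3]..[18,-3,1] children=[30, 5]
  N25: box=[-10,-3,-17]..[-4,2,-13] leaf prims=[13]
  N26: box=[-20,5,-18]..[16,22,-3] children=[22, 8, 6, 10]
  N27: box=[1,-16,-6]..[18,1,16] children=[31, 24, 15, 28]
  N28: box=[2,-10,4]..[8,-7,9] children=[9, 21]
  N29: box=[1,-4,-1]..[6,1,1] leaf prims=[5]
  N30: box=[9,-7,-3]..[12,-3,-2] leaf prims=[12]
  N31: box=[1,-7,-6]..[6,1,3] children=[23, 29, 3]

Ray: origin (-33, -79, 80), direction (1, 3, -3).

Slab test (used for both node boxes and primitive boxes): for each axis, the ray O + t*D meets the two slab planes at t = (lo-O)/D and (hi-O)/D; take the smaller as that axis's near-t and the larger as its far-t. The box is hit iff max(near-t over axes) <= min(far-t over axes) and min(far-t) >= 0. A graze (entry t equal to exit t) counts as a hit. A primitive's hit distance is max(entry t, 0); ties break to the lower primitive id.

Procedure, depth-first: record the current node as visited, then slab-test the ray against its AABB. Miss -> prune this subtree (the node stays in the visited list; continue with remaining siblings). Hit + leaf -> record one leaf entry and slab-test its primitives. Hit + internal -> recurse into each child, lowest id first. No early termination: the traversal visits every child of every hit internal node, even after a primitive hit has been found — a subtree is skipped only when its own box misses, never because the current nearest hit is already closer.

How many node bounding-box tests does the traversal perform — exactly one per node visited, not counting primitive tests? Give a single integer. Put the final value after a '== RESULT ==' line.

Walk:
N0 x:[13,51] y:[21,101/3] z:[20,98/3] -> hit [21,98/3], descend [17, 18, 26, 27]
  N17 x:[20,31] y:[65/3,83/3] z:[21,98/3] -> hit [65/3,83/3], descend [1, 4, 13, 14]
    N1 x:[25,30] y:[65/3,68/3] z:[23,24] -> miss, prune
    N4 x:[23,31] y:[65/3,27] z:[91/3,98/3] -> miss, prune
    N13 x:[20,21] y:[24,25] z:[21,22] -> miss, prune
    N14 x:[22,29] y:[73/3,83/3] z:[83/3,30] -> hit [83/3,83/3], descend [11, 12, 16]
      N11 x:[24,29] y:[27,82/3] z:[28,29] -> miss, prune
      N12 x:[22,23] y:[73/3,25] z:[88/3,30] -> miss, prune
      N16 x:[27,28] y:[82/3,83/3] z:[83/3,89/3] -> hit [83/3,83/3] leaf, test {P11@t=83/3}
  N18 x:[33,40] y:[31,100/3] z:[20,22] -> miss, prune
  N26 x:[13,49] y:[28,101/3] z:[83/3,98/3] -> hit [28,98/3], descend [6, 8, 10, 22]
    N6 x:[30,32] y:[94/3,98/3] z:[92/3,32] -> hit [94/3,32] leaf, test {P20@t=94/3}
    N8 x:[19,25] y:[32,101/3] z:[83/3,86/3] -> miss, prune
    N10 x:[48,49] y:[86/3,92/3] z:[97/3,98/3] -> miss, prune
    N22 x:[13,17] y:[28,85/3] z:[85/3,30] -> miss, prune
  N27 x:[34,51] y:[21,80/3] z:[64/3,86/3] -> miss, prune

Summary -> nodes [0, 17, 1, 4, 13, 14, 11, 12, 16, 18, 26, 6, 8, 10, 22, 27]; box-tests=16; leaf-entries=2; first=P11

== RESULT ==
16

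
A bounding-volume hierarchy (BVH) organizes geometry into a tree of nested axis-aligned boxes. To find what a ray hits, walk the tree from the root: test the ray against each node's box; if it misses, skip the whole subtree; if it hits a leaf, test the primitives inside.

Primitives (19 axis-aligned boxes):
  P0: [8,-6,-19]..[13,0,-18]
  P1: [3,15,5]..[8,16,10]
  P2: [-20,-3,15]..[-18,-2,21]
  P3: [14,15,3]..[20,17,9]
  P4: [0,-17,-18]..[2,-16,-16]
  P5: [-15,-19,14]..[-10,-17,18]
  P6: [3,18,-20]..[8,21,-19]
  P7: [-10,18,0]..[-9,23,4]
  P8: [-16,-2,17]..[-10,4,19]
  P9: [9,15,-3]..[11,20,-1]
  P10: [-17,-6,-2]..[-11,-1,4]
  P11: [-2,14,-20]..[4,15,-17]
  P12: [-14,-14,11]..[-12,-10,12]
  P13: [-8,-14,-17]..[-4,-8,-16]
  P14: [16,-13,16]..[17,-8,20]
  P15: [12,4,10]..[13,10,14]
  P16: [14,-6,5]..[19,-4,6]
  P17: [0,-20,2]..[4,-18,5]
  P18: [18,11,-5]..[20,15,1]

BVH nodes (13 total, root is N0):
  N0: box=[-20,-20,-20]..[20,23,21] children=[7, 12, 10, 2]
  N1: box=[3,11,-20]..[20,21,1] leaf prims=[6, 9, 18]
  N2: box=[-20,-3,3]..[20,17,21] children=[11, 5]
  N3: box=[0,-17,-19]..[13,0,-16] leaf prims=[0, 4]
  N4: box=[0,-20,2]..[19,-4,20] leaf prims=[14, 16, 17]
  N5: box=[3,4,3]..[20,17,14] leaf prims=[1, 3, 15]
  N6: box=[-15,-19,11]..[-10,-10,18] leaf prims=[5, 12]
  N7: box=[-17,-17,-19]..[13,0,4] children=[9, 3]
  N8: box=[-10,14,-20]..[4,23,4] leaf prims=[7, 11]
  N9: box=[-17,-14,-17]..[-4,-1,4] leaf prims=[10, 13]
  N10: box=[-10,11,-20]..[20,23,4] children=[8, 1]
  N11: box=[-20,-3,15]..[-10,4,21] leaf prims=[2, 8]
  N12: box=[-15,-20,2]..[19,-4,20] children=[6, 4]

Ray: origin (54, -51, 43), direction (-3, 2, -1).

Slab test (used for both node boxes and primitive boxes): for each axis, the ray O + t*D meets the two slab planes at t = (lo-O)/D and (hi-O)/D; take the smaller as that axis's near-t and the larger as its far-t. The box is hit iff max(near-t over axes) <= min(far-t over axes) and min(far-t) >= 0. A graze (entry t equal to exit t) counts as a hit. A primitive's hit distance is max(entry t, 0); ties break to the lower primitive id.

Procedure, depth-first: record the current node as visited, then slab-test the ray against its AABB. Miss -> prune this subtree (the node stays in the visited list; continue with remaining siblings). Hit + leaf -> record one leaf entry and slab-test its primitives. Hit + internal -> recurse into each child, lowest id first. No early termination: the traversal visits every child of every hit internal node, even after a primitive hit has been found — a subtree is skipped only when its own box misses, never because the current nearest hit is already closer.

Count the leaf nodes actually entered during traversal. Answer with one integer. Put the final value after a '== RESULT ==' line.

Traverse from the root:
N0 x:[34/3,74/3] y:[31/2,37] z:[22,63] -> hit [22,74/3], descend [2, 7, 10, 12]
  N2 x:[34/3,74/3] y:[24,34] z:[22,40] -> hit [24,74/3], descend [5, 11]
    N5 x:[34/3,17] y:[55/2,34] z:[29,40] -> miss, prune
    N11 x:[64/3,74/3] y:[24,55/2] z:[22,28] -> hit [24,74/3] leaf, test {P2@t=24, P8(miss)}
  N7 x:[41/3,71/3] y:[17,51/2] z:[39,62] -> miss, prune
  N10 x:[34/3,64/3] y:[31,37] z:[39,63] -> miss, prune
  N12 x:[35/3,23] y:[31/2,47/2] z:[23,41] -> hit [23,23], descend [4, 6]
    N4 x:[35/3,18] y:[31/2,47/2] z:[23,41] -> miss, prune
    N6 x:[64/3,23] y:[16,41/2] z:[25,32] -> miss, prune

Summary -> nodes [0, 2, 5, 11, 7, 10, 12, 4, 6]; box-tests=9; leaf-entries=1; first=P2

== RESULT ==
1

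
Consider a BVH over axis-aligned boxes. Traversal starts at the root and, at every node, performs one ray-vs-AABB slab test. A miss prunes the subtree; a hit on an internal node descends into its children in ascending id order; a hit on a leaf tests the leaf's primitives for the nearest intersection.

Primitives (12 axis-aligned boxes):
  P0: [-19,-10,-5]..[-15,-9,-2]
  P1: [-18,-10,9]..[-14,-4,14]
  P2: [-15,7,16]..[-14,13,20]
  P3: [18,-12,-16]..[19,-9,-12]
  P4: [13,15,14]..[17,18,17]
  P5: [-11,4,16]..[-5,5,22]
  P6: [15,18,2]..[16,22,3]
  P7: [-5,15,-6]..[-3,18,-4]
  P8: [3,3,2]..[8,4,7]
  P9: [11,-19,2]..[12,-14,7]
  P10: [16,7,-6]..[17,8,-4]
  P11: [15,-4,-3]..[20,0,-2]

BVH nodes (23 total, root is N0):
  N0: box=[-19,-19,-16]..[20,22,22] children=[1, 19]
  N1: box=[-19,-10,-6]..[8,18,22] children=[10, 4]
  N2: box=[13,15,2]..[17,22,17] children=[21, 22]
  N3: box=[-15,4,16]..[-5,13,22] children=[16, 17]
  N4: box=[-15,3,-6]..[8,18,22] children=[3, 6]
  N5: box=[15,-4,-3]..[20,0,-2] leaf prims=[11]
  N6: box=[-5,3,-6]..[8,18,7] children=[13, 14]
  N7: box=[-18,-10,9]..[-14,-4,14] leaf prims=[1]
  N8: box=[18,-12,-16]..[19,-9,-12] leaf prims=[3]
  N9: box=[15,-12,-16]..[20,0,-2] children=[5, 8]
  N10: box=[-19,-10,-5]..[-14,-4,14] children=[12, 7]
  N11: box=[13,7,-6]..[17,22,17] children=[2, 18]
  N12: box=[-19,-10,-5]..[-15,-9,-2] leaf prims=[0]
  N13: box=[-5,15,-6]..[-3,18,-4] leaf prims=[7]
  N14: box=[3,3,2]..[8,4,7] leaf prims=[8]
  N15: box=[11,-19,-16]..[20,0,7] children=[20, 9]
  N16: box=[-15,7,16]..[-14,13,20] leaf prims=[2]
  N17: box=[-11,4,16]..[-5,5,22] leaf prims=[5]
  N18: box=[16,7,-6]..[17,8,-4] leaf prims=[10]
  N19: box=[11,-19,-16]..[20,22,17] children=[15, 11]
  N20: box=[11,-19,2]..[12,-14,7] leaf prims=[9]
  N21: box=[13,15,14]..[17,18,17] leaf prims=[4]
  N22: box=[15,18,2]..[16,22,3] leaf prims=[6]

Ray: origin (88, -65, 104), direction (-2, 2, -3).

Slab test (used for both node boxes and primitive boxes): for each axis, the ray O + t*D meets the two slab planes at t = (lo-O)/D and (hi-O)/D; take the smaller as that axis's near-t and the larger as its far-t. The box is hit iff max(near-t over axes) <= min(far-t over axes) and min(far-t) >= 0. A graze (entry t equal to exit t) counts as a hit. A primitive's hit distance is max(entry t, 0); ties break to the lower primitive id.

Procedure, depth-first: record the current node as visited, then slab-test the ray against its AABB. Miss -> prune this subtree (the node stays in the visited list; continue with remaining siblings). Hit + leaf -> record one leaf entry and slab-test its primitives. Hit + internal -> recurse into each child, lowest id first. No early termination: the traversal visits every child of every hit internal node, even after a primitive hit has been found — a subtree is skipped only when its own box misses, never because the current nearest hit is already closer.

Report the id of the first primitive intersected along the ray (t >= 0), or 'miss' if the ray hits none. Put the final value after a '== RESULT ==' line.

Walk:
N0 x:[34,107/2] y:[23,87/2] z:[82/3,40] -> hit [34,40], descend [1, 19]
  N1 x:[40,107/2] y:[55/2,83/2] z:[82/3,110/3] -> miss, prune
  N19 x:[34,77/2] y:[23,87/2] z:[29,40] -> hit [34,77/2], descend [11, 15]
    N11 x:[71/2,75/2] y:[36,87/2] z:[29,110/3] -> hit [36,110/3], descend [2, 18]
      N2 x:[71/2,75/2] y:[40,87/2] z:[29,34] -> miss, prune
      N18 x:[71/2,36] y:[36,73/2] z:[36,110/3] -> hit [36,36] leaf, test {P10@t=36}
    N15 x:[34,77/2] y:[23,65/2] z:[97/3,40] -> miss, prune

Summary -> nodes [0, 1, 19, 11, 2, 18, 15]; box-tests=7; leaf-entries=1; first=P10

== RESULT ==
10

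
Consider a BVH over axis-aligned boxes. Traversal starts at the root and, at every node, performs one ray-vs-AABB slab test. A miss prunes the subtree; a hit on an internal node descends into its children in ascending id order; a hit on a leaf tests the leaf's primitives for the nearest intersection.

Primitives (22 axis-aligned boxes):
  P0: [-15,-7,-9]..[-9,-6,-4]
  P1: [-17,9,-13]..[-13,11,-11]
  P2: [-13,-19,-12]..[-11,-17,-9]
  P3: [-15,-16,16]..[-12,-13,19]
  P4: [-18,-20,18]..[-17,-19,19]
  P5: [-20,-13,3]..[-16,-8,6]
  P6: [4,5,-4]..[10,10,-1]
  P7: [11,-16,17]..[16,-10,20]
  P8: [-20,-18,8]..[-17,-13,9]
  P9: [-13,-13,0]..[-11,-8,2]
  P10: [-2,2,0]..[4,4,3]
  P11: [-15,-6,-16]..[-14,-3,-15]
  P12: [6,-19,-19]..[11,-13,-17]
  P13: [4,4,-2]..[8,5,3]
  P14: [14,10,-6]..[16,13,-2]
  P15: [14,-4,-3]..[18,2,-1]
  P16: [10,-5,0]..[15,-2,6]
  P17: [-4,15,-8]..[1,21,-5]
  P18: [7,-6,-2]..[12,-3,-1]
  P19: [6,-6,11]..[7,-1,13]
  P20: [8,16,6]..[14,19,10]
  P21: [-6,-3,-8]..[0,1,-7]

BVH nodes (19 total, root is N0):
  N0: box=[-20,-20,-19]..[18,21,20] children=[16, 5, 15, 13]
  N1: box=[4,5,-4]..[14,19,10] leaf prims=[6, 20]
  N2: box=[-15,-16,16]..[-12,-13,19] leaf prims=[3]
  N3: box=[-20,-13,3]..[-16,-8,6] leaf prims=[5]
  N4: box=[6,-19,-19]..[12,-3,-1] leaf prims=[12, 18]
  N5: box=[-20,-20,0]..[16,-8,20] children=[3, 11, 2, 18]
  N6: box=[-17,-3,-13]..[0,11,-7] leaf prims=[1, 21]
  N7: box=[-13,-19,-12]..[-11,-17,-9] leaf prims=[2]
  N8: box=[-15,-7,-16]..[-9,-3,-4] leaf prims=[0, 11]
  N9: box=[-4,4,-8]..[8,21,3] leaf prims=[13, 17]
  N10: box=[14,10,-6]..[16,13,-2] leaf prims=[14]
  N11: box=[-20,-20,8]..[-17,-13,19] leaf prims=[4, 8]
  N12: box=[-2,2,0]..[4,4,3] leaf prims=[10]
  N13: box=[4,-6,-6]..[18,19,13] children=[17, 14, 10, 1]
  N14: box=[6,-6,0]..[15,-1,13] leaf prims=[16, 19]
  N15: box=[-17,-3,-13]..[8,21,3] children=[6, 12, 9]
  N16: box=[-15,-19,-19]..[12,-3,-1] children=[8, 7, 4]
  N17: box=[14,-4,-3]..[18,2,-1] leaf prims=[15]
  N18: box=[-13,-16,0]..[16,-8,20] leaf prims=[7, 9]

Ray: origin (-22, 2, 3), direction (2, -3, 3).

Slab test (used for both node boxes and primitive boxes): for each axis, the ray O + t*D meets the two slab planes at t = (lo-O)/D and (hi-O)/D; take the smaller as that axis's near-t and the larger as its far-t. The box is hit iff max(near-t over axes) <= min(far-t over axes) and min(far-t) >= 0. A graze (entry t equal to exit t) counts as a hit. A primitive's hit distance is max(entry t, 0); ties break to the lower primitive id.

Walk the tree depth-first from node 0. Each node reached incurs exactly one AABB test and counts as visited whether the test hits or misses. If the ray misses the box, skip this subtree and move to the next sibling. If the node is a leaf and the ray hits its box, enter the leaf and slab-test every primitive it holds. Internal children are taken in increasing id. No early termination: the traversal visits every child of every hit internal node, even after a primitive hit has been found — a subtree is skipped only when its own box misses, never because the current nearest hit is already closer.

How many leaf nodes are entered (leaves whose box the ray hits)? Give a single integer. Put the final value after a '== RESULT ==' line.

Walk:
N0 x:[1,20] y:[-19/3,22/3] z:[-22/3,17/3] -> hit [1,17/3], descend [5, 13, 15, 16]
  N5 x:[1,19] y:[10/3,22/3] z:[-1,17/3] -> hit [10/3,17/3], descend [2, 3, 11, 18]
    N2 x:[7/2,5] y:[5,6] z:[13/3,16/3] -> hit [5,5] leaf, test {P3@t=5}
    N3 x:[1,3] y:[10/3,5] z:[0,1] -> miss, prune
    N11 x:[1,5/2] y:[5,22/3] z:[5/3,16/3] -> miss, prune
    N18 x:[9/2,19] y:[10/3,6] z:[-1,17/3] -> hit [9/2,17/3] leaf, test {P7(miss), P9(miss)}
  N13 x:[13,20] y:[-17/3,8/3] z:[-3,10/3] -> miss, prune
  N15 x:[5/2,15] y:[-19/3,5/3] z:[-16/3,0] -> miss, prune
  N16 x:[7/2,17] y:[5/3,7] z:[-22/3,-4/3] -> miss, prune

Visited [0, 5, 2, 3, 11, 18, 13, 15, 16]. Tests: 9 box, 2 leaf. Nearest: P3.

== RESULT ==
2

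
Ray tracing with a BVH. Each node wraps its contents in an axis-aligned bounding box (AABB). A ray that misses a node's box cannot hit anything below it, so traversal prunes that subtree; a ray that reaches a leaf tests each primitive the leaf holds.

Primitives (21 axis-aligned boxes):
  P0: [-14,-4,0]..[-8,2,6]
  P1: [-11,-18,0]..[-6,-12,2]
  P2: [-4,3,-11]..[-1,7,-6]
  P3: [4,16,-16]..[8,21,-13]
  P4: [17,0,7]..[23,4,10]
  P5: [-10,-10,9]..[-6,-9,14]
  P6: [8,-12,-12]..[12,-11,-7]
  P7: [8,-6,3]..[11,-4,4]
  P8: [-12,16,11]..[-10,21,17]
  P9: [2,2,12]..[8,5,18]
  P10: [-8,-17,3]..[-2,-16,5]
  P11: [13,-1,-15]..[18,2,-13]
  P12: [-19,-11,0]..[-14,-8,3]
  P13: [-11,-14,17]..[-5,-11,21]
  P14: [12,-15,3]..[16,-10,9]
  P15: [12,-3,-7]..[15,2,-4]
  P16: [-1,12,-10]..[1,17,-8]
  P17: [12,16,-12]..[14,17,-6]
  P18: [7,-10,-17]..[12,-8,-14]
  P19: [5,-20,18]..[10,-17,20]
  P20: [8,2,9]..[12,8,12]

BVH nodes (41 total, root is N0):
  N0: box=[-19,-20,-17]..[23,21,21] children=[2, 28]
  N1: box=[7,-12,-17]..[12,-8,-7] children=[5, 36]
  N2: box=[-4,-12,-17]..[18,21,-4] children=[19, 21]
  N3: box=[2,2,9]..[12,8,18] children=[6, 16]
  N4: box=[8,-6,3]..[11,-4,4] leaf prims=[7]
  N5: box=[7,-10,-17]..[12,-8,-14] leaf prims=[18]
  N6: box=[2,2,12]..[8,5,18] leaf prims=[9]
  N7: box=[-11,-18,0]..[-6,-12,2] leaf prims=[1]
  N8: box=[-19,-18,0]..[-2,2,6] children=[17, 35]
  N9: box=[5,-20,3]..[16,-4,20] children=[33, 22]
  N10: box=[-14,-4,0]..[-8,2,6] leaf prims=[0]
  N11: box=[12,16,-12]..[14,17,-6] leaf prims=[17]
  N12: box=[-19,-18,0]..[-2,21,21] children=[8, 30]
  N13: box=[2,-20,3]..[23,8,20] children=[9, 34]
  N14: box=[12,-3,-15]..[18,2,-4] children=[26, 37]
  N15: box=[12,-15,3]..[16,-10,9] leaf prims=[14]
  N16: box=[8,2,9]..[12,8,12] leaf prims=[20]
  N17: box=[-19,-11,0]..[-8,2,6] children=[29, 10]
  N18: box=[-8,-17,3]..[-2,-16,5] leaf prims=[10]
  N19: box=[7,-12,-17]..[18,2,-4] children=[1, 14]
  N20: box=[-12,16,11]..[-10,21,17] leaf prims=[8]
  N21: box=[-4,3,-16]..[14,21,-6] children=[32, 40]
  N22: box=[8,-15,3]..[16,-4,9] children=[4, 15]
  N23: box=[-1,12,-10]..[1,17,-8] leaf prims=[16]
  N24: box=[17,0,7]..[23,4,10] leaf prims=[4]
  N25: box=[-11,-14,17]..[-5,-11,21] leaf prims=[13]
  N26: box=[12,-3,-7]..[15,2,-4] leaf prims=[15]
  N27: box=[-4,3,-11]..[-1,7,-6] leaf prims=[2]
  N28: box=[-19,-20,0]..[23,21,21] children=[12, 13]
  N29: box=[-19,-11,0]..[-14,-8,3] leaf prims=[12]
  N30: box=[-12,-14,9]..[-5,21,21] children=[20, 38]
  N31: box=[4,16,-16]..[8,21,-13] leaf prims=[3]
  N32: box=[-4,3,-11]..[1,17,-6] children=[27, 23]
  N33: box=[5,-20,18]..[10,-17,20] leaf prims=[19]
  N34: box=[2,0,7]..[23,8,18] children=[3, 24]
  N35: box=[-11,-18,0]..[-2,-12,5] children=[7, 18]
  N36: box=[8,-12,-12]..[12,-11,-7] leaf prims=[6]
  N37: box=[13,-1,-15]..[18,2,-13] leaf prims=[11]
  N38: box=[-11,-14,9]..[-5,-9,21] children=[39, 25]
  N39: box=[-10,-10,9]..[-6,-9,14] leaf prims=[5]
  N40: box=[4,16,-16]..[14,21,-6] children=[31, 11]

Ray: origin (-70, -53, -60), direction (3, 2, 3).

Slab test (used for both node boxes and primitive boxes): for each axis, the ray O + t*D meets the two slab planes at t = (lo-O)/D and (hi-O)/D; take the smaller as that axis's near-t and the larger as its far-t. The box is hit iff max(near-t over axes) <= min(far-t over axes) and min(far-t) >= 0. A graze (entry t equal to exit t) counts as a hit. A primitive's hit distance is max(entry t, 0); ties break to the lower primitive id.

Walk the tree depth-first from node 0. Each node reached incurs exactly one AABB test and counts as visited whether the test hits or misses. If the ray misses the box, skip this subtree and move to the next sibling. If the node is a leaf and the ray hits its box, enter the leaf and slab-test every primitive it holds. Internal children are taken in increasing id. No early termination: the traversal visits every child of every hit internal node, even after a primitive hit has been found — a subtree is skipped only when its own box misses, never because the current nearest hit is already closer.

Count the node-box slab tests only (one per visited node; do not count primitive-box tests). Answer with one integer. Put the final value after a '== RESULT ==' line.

Trace the traversal:
N0 x:[17,31] y:[33/2,37] z:[43/3,27] -> hit [17,27], descend [2, 28]
  N2 x:[22,88/3] y:[41/2,37] z:[43/3,56/3] -> miss, prune
  N28 x:[17,31] y:[33/2,37] z:[20,27] -> hit [20,27], descend [12, 13]
    N12 x:[17,68/3] y:[35/2,37] z:[20,27] -> hit [20,68/3], descend [8, 30]
      N8 x:[17,68/3] y:[35/2,55/2] z:[20,22] -> hit [20,22], descend [17, 35]
        N17 x:[17,62/3] y:[21,55/2] z:[20,22] -> miss, prune
        N35 x:[59/3,68/3] y:[35/2,41/2] z:[20,65/3] -> hit [20,41/2], descend [7, 18]
          N7 x:[59/3,64/3] y:[35/2,41/2] z:[20,62/3] -> hit [20,41/2] leaf, test {P1@t=20}
          N18 x:[62/3,68/3] y:[18,37/2] z:[21,65/3] -> miss, prune
      N30 x:[58/3,65/3] y:[39/2,37] z:[23,27] -> miss, prune
    N13 x:[24,31] y:[33/2,61/2] z:[21,80/3] -> hit [24,80/3], descend [9, 34]
      N9 x:[25,86/3] y:[33/2,49/2] z:[21,80/3] -> miss, prune
      N34 x:[24,31] y:[53/2,61/2] z:[67/3,26] -> miss, prune

order=[0, 2, 28, 12, 8, 17, 35, 7, 18, 30, 13, 9, 34]  |boxes|=13  |leaves|=1  hit=P1

== RESULT ==
13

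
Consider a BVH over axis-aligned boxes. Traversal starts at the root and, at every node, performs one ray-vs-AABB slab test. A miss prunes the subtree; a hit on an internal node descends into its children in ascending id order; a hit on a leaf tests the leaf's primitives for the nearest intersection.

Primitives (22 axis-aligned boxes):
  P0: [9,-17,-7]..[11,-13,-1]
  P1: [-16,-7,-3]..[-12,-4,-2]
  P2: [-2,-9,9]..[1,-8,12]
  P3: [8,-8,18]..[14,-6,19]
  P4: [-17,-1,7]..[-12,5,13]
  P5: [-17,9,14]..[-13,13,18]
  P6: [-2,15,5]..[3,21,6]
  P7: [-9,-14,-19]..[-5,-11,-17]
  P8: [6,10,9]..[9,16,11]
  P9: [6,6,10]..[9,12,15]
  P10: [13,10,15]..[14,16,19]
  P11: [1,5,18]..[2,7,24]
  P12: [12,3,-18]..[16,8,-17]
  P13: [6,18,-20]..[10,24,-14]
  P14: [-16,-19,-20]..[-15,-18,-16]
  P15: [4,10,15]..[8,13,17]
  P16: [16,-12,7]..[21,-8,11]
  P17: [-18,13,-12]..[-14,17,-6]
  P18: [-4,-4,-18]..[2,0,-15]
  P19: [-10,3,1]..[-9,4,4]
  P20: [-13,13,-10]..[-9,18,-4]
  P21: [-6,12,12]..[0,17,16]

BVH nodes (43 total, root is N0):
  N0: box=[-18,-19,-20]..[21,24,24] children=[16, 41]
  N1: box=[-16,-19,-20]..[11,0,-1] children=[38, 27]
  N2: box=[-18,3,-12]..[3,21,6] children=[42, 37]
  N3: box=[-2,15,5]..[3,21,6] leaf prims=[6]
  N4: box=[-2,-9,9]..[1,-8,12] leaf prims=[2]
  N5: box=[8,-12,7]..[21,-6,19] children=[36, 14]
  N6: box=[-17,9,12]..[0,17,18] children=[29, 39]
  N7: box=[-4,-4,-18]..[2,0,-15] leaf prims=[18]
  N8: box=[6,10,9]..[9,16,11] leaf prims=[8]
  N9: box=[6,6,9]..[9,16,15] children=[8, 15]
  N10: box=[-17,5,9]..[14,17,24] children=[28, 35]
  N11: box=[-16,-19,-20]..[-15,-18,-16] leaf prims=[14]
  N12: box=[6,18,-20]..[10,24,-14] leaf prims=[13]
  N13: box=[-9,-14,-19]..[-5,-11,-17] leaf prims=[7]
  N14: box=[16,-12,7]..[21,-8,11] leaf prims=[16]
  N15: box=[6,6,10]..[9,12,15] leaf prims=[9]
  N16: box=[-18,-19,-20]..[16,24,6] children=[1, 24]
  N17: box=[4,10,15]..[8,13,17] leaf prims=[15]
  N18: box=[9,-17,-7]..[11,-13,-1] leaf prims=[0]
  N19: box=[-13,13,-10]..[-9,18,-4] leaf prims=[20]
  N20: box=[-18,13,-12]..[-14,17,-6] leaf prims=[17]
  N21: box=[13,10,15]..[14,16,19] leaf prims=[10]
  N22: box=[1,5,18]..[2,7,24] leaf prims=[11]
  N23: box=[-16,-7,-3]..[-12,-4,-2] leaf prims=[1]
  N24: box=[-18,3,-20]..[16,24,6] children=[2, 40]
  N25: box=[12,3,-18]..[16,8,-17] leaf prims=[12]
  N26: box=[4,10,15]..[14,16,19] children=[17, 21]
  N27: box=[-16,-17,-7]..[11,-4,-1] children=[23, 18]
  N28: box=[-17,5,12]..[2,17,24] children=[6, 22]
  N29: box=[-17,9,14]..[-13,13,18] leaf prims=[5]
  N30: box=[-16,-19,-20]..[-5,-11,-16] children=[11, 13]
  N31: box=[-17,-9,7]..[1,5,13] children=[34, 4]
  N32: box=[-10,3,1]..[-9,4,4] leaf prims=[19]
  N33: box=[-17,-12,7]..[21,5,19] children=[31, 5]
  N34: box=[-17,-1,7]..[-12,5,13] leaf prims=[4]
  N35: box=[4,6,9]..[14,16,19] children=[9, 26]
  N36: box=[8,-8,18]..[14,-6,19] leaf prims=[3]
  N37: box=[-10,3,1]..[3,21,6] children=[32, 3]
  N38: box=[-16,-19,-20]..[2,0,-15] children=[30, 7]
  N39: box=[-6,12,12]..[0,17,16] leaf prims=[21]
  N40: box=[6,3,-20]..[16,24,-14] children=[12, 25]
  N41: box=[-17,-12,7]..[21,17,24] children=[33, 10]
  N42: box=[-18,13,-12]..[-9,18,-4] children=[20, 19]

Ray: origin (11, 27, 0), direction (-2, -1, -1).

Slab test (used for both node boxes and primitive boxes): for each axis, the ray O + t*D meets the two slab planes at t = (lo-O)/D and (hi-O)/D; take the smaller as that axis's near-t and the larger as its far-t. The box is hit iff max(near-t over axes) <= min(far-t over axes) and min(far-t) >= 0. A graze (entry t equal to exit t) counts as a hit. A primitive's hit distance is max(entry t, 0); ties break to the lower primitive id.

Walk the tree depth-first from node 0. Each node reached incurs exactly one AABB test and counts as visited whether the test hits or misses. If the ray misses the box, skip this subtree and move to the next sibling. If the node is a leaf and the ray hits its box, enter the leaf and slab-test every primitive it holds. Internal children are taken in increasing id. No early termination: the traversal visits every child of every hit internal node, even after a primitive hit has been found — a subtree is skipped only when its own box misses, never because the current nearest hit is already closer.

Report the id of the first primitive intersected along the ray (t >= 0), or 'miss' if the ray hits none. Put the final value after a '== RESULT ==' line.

Traverse from the root:
N0 x:[-5,29/2] y:[3,46] z:[-24,20] -> hit [3,29/2], descend [16, 41]
  N16 x:[-5/2,29/2] y:[3,46] z:[-6,20] -> hit [3,29/2], descend [1, 24]
    N1 x:[0,27/2] y:[27,46] z:[1,20] -> miss, prune
    N24 x:[-5/2,29/2] y:[3,24] z:[-6,20] -> hit [3,29/2], descend [2, 40]
      N2 x:[4,29/2] y:[6,24] z:[-6,12] -> hit [6,12], descend [37, 42]
        N37 x:[4,21/2] y:[6,24] z:[-6,-1] -> miss, prune
        N42 x:[10,29/2] y:[9,14] z:[4,12] -> hit [10,12], descend [19, 20]
          N19 x:[10,12] y:[9,14] z:[4,10] -> hit [10,10] leaf, test {P20@t=10}
          N20 x:[25/2,29/2] y:[10,14] z:[6,12] -> miss, prune
      N40 x:[-5/2,5/2] y:[3,24] z:[14,20] -> miss, prune
  N41 x:[-5,14] y:[10,39] z:[-24,-7] -> miss, prune

Summary -> nodes [0, 16, 1, 24, 2, 37, 42, 19, 20, 40, 41]; box-tests=11; leaf-entries=1; first=P20

== RESULT ==
20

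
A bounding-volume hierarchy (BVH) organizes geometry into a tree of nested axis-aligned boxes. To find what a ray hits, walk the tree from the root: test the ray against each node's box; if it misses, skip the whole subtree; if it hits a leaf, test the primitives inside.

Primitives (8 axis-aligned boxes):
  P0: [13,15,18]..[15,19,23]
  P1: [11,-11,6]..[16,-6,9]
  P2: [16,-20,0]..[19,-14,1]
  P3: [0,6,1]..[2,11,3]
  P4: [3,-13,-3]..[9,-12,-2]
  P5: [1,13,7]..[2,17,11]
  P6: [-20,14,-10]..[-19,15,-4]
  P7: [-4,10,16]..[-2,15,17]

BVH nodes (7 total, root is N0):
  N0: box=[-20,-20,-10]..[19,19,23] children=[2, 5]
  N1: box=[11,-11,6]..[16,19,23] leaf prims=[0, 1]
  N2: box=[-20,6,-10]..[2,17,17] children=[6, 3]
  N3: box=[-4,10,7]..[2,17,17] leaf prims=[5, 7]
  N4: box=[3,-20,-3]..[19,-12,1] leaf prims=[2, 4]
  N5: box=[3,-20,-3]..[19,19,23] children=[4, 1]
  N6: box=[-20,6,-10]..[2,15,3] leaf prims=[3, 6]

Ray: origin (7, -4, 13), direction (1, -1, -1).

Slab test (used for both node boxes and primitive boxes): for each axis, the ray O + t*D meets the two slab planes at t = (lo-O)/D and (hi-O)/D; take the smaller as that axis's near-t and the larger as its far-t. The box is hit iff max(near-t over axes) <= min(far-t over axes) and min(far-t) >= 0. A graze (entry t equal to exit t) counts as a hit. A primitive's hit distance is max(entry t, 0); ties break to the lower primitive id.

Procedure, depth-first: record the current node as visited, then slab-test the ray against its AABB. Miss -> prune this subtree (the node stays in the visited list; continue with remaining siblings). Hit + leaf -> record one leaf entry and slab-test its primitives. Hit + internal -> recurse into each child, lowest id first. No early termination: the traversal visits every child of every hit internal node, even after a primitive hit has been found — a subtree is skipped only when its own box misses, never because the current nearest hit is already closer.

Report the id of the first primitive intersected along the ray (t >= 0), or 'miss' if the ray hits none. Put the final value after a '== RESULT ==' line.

Walk:
N0 x:[-27,12] y:[-23,16] z:[-10,23] -> hit [-10,12], descend [2, 5]
  N2 x:[-27,-5] y:[-21,-10] z:[-4,23] -> miss, prune
  N5 x:[-4,12] y:[-23,16] z:[-10,16] -> hit [-4,12], descend [1, 4]
    N1 x:[4,9] y:[-23,7] z:[-10,7] -> hit [4,7] leaf, test {P0(miss), P1@t=4}
    N4 x:[-4,12] y:[8,16] z:[12,16] -> hit [12,12] leaf, test {P2@t=12, P4(miss)}

Visited [0, 2, 5, 1, 4]. Tests: 5 box, 2 leaf. Nearest: P1.

== RESULT ==
1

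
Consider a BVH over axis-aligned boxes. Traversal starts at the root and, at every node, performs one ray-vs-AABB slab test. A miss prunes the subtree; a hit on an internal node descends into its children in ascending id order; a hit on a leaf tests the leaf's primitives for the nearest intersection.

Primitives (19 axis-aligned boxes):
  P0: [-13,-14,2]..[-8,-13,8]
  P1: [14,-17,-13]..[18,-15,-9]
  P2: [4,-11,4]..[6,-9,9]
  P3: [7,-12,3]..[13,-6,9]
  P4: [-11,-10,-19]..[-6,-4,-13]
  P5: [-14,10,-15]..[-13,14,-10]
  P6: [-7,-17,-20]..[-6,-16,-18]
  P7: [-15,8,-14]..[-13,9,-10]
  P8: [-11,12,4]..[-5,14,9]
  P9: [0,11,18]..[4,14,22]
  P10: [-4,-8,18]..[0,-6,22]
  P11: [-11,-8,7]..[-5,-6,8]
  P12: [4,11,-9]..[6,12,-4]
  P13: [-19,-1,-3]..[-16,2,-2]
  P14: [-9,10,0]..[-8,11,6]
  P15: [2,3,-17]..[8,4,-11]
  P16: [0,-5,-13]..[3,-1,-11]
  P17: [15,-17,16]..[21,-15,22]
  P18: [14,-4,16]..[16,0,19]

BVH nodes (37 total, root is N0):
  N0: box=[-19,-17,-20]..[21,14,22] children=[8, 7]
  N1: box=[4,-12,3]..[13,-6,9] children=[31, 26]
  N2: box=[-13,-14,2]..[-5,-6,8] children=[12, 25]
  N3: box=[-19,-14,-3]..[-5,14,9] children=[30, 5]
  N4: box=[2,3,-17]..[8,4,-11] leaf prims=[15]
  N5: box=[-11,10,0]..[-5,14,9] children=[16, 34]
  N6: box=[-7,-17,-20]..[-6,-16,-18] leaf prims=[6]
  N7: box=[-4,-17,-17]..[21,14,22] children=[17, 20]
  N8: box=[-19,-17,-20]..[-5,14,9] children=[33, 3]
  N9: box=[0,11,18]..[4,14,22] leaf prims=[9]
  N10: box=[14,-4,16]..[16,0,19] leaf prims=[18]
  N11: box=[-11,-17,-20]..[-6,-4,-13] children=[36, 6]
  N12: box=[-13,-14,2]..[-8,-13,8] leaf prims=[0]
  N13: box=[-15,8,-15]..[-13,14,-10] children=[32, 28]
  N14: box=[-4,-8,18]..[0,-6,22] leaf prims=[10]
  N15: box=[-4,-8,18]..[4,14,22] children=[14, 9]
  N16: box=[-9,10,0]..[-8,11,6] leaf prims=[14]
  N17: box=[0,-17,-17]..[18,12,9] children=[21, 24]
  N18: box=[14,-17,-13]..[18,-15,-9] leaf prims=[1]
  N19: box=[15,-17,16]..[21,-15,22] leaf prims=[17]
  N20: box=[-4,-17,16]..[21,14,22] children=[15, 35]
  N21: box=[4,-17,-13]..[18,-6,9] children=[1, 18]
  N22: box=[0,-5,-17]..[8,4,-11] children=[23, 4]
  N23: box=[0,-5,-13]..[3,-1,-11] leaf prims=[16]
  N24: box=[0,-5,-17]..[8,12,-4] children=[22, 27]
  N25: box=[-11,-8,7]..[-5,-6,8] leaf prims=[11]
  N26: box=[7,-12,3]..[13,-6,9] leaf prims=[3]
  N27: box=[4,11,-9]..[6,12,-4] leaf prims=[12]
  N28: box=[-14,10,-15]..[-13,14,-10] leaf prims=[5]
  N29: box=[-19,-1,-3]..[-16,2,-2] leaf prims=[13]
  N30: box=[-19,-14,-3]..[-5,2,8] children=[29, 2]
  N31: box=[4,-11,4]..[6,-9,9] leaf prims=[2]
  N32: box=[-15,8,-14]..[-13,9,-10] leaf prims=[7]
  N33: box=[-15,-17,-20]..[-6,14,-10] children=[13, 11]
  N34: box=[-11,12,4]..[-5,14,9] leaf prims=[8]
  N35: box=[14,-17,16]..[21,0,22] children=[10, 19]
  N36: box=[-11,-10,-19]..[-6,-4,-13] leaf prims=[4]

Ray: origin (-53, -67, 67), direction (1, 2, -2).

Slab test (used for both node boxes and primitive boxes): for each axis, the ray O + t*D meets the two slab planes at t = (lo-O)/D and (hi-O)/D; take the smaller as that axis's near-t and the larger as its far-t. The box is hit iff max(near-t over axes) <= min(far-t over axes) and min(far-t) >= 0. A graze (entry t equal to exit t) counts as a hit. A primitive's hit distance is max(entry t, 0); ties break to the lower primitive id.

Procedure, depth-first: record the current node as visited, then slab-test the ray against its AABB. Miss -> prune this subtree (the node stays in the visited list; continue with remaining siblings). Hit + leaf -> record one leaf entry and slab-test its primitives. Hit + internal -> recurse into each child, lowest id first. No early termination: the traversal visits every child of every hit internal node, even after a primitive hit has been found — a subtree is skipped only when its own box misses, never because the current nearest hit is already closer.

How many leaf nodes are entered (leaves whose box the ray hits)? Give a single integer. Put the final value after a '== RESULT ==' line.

Walk:
N0 x:[34,74] y:[25,81/2] z:[45/2,87/2] -> hit [34,81/2], descend [7, 8]
  N7 x:[49,74] y:[25,81/2] z:[45/2,42] -> miss, prune
  N8 x:[34,48] y:[25,81/2] z:[29,87/2] -> hit [34,81/2], descend [3, 33]
    N3 x:[34,48] y:[53/2,81/2] z:[29,35] -> hit [34,35], descend [5, 30]
      N5 x:[42,48] y:[77/2,81/2] z:[29,67/2] -> miss, prune
      N30 x:[34,48] y:[53/2,69/2] z:[59/2,35] -> hit [34,69/2], descend [2, 29]
        N2 x:[40,48] y:[53/2,61/2] z:[59/2,65/2] -> miss, prune
        N29 x:[34,37] y:[33,69/2] z:[69/2,35] -> hit [69/2,69/2] leaf, test {P13@t=69/2}
    N33 x:[38,47] y:[25,81/2] z:[77/2,87/2] -> hit [77/2,81/2], descend [11, 13]
      N11 x:[42,47] y:[25,63/2] z:[40,87/2] -> miss, prune
      N13 x:[38,40] y:[75/2,81/2] z:[77/2,41] -> hit [77/2,40], descend [28, 32]
        N28 x:[39,40] y:[77/2,81/2] z:[77/2,41] -> hit [39,40] leaf, test {P5@t=39}
        N32 x:[38,40] y:[75/2,38] z:[77/2,81/2] -> miss, prune

order=[0, 7, 8, 3, 5, 30, 2, 29, 33, 11, 13, 28, 32]  |boxes|=13  |leaves|=2  hit=P13

== RESULT ==
2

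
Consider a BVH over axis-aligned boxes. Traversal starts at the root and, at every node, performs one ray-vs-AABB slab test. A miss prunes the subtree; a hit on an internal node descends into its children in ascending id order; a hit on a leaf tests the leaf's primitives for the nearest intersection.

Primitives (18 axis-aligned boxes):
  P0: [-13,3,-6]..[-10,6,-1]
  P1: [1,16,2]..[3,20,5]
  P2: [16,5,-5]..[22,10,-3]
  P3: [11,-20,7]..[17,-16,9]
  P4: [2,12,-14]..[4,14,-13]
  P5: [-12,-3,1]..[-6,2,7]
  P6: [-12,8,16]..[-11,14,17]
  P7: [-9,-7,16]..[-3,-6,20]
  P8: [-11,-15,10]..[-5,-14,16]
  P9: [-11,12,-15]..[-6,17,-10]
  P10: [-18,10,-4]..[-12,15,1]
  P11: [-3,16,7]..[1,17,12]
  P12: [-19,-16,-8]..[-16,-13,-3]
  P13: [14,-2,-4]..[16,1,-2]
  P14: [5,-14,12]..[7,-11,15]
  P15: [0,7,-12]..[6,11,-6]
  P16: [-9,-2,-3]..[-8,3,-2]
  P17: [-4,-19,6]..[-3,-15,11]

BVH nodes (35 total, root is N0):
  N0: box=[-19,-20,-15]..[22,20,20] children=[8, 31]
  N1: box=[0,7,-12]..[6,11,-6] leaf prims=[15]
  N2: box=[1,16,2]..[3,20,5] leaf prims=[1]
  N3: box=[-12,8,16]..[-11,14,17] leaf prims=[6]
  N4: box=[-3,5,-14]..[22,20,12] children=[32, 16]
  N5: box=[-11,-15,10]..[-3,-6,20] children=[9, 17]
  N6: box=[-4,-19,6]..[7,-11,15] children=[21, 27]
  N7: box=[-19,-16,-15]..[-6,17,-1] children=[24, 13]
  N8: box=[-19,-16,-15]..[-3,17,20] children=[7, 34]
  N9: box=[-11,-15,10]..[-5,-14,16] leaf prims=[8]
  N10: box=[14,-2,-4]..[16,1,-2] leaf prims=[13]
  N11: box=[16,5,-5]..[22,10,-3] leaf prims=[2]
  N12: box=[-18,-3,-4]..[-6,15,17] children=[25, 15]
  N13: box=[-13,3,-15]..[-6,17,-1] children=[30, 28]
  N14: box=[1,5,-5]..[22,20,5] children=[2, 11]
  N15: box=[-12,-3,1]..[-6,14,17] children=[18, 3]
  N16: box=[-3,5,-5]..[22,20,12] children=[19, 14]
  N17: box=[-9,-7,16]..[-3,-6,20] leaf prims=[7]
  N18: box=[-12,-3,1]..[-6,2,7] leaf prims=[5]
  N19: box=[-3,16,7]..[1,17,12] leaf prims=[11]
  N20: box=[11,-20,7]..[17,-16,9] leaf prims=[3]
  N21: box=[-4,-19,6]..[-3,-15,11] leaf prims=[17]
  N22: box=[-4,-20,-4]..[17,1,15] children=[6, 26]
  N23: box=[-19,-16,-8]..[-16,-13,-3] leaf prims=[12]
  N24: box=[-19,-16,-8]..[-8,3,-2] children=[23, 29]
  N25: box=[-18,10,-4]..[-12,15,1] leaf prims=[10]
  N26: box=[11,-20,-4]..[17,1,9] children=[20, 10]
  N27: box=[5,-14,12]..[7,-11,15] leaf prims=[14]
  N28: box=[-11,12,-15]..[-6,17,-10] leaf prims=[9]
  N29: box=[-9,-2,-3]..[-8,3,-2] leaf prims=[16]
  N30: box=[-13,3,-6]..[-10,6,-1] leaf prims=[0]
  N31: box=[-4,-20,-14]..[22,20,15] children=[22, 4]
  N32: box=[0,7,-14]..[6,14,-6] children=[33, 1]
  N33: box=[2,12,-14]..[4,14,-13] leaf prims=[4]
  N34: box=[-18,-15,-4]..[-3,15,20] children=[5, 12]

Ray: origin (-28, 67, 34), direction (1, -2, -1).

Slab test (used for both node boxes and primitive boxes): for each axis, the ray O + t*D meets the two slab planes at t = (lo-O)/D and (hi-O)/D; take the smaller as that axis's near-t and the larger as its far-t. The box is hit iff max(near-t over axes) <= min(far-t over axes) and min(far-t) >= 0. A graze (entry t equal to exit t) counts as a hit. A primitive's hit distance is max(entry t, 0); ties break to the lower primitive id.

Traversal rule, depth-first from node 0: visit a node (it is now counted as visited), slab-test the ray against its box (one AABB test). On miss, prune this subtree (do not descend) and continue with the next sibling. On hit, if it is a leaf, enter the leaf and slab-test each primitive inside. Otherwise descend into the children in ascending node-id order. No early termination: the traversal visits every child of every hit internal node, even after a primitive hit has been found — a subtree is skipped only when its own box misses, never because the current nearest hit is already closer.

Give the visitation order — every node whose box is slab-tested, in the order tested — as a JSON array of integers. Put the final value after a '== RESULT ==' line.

Traverse from the root:
N0 x:[9,50] y:[47/2,87/2] z:[14,49] -> hit [47/2,87/2], descend [8, 31]
  N8 x:[9,25] y:[25,83/2] z:[14,49] -> hit [25,25], descend [7, 34]
    N7 x:[9,22] y:[25,83/2] z:[35,49] -> miss, prune
    N34 x:[10,25] y:[26,41] z:[14,38] -> miss, prune
  N31 x:[24,50] y:[47/2,87/2] z:[19,48] -> hit [24,87/2], descend [4, 22]
    N4 x:[25,50] y:[47/2,31] z:[22,48] -> hit [25,31], descend [16, 32]
      N16 x:[25,50] y:[47/2,31] z:[22,39] -> hit [25,31], descend [14, 19]
        N14 x:[29,50] y:[47/2,31] z:[29,39] -> hit [29,31], descend [2, 11]
          N2 x:[29,31] y:[47/2,51/2] z:[29,32] -> miss, prune
          N11 x:[44,50] y:[57/2,31] z:[37,39] -> miss, prune
        N19 x:[25,29] y:[25,51/2] z:[22,27] -> hit [25,51/2] leaf, test {P11@t=25}
      N32 x:[28,34] y:[53/2,30] z:[40,48] -> miss, prune
    N22 x:[24,45] y:[33,87/2] z:[19,38] -> hit [33,38], descend [6, 26]
      N6 x:[24,35] y:[39,43] z:[19,28] -> miss, prune
      N26 x:[39,45] y:[33,87/2] z:[25,38] -> miss, prune

order=[0, 8, 7, 34, 31, 4, 16, 14, 2, 11, 19, 32, 22, 6, 26]  |boxes|=15  |leaves|=1  hit=P11

== RESULT ==
[0, 8, 7, 34, 31, 4, 16, 14, 2, 11, 19, 32, 22, 6, 26]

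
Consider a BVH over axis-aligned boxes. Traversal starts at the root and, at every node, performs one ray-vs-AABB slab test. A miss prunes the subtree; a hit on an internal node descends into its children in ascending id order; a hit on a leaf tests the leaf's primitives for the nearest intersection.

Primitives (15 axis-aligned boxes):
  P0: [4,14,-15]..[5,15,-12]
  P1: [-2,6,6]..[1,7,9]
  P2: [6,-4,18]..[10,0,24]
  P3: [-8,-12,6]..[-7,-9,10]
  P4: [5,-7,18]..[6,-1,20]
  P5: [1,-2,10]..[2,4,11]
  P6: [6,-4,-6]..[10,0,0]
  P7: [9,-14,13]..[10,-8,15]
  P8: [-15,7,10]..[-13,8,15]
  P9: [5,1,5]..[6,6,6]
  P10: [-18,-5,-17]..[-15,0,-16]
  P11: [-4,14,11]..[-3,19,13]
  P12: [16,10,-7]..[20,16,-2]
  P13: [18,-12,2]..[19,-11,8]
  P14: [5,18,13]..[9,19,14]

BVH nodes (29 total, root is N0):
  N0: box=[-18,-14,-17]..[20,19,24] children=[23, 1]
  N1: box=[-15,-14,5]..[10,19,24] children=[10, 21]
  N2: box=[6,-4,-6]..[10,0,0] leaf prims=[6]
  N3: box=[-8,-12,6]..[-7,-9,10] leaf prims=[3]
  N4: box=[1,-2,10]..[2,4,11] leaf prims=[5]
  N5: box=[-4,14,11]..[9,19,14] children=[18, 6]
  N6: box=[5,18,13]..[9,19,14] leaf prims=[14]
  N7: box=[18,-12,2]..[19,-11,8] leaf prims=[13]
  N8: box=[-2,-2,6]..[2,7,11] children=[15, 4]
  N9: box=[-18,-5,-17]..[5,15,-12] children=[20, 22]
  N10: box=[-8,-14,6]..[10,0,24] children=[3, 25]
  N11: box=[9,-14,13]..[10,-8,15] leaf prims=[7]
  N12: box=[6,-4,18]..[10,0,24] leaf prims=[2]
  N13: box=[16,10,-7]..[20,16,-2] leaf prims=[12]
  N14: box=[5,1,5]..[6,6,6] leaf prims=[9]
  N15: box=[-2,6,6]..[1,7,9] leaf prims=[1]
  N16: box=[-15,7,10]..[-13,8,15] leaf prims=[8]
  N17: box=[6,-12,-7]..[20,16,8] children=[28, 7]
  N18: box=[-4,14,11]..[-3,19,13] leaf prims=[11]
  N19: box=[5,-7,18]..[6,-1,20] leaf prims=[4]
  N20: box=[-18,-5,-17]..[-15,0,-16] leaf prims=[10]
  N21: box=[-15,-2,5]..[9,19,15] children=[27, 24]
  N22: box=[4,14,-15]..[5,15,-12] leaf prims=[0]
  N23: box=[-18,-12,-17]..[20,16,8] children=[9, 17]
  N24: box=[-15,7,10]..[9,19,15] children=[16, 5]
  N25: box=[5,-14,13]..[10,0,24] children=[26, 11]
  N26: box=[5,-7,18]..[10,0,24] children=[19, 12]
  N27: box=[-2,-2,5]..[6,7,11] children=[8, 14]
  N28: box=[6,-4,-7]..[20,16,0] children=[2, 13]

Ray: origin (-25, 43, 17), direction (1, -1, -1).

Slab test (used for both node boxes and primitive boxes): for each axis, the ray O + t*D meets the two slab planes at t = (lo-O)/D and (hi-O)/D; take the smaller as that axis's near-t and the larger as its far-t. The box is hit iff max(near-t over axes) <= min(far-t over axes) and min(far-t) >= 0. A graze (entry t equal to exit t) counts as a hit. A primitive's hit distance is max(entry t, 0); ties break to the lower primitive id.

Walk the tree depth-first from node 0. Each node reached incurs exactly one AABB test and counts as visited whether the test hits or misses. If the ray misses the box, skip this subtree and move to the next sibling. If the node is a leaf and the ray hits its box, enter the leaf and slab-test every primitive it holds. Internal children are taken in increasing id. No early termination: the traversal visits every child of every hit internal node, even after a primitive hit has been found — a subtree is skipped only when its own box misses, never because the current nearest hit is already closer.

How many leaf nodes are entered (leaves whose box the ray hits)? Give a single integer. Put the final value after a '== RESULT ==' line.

Trace the traversal:
N0 x:[7,45] y:[24,57] z:[-7,34] -> hit [24,34], descend [1, 23]
  N1 x:[10,35] y:[24,57] z:[-7,12] -> miss, prune
  N23 x:[7,45] y:[27,55] z:[9,34] -> hit [27,34], descend [9, 17]
    N9 x:[7,30] y:[28,48] z:[29,34] -> hit [29,30], descend [20, 22]
      N20 x:[7,10] y:[43,48] z:[33,34] -> miss, prune
      N22 x:[29,30] y:[28,29] z:[29,32] -> hit [29,29] leaf, test {P0@t=29}
    N17 x:[31,45] y:[27,55] z:[9,24] -> miss, prune

Visited [0, 1, 23, 9, 20, 22, 17]. Tests: 7 box, 1 leaf. Nearest: P0.

== RESULT ==
1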